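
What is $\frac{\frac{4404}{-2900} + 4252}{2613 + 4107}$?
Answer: $\frac{3081599}{4872000} \approx 0.63251$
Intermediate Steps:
$\frac{\frac{4404}{-2900} + 4252}{2613 + 4107} = \frac{4404 \left(- \frac{1}{2900}\right) + 4252}{6720} = \left(- \frac{1101}{725} + 4252\right) \frac{1}{6720} = \frac{3081599}{725} \cdot \frac{1}{6720} = \frac{3081599}{4872000}$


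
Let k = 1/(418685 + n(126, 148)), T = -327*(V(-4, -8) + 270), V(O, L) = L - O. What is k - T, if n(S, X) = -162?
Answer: 36403967587/418523 ≈ 86982.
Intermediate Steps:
T = -86982 (T = -327*((-8 - 1*(-4)) + 270) = -327*((-8 + 4) + 270) = -327*(-4 + 270) = -327*266 = -86982)
k = 1/418523 (k = 1/(418685 - 162) = 1/418523 ≈ 2.3894e-6)
k - T = 1/418523 - 1*(-86982) = 1/418523 + 86982 = 36403967587/418523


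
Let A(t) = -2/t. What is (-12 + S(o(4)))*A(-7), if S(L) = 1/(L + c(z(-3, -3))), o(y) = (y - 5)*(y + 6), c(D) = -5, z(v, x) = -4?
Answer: -362/105 ≈ -3.4476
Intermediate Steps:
o(y) = (-5 + y)*(6 + y)
S(L) = 1/(-5 + L) (S(L) = 1/(L - 5) = 1/(-5 + L))
(-12 + S(o(4)))*A(-7) = (-12 + 1/(-5 + (-30 + 4 + 4²)))*(-2/(-7)) = (-12 + 1/(-5 + (-30 + 4 + 16)))*(-2*(-⅐)) = (-12 + 1/(-5 - 10))*(2/7) = (-12 + 1/(-15))*(2/7) = (-12 - 1/15)*(2/7) = -181/15*2/7 = -362/105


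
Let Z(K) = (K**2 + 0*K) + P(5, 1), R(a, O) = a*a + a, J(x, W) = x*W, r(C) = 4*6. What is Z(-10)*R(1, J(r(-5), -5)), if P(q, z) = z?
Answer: 202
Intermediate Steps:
r(C) = 24
J(x, W) = W*x
R(a, O) = a + a**2 (R(a, O) = a**2 + a = a + a**2)
Z(K) = 1 + K**2 (Z(K) = (K**2 + 0*K) + 1 = (K**2 + 0) + 1 = K**2 + 1 = 1 + K**2)
Z(-10)*R(1, J(r(-5), -5)) = (1 + (-10)**2)*(1*(1 + 1)) = (1 + 100)*(1*2) = 101*2 = 202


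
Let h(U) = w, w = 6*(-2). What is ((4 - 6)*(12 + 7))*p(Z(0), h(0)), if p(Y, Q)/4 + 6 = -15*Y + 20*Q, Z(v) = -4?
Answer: 28272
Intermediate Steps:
w = -12
h(U) = -12
p(Y, Q) = -24 - 60*Y + 80*Q (p(Y, Q) = -24 + 4*(-15*Y + 20*Q) = -24 + (-60*Y + 80*Q) = -24 - 60*Y + 80*Q)
((4 - 6)*(12 + 7))*p(Z(0), h(0)) = ((4 - 6)*(12 + 7))*(-24 - 60*(-4) + 80*(-12)) = (-2*19)*(-24 + 240 - 960) = -38*(-744) = 28272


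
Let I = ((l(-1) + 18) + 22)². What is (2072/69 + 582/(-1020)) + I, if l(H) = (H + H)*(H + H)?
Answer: 23054827/11730 ≈ 1965.5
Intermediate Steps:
l(H) = 4*H² (l(H) = (2*H)*(2*H) = 4*H²)
I = 1936 (I = ((4*(-1)² + 18) + 22)² = ((4*1 + 18) + 22)² = ((4 + 18) + 22)² = (22 + 22)² = 44² = 1936)
(2072/69 + 582/(-1020)) + I = (2072/69 + 582/(-1020)) + 1936 = (2072*(1/69) + 582*(-1/1020)) + 1936 = (2072/69 - 97/170) + 1936 = 345547/11730 + 1936 = 23054827/11730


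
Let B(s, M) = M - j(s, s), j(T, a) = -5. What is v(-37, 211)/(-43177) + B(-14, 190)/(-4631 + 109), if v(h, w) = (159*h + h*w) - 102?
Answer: 53947909/195246394 ≈ 0.27631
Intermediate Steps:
B(s, M) = 5 + M (B(s, M) = M - 1*(-5) = M + 5 = 5 + M)
v(h, w) = -102 + 159*h + h*w
v(-37, 211)/(-43177) + B(-14, 190)/(-4631 + 109) = (-102 + 159*(-37) - 37*211)/(-43177) + (5 + 190)/(-4631 + 109) = (-102 - 5883 - 7807)*(-1/43177) + 195/(-4522) = -13792*(-1/43177) + 195*(-1/4522) = 13792/43177 - 195/4522 = 53947909/195246394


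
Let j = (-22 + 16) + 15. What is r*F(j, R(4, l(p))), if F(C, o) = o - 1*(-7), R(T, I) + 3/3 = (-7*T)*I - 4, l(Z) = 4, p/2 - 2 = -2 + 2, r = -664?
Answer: 73040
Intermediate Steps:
p = 4 (p = 4 + 2*(-2 + 2) = 4 + 2*0 = 4 + 0 = 4)
R(T, I) = -5 - 7*I*T (R(T, I) = -1 + ((-7*T)*I - 4) = -1 + (-7*I*T - 4) = -1 + (-4 - 7*I*T) = -5 - 7*I*T)
j = 9 (j = -6 + 15 = 9)
F(C, o) = 7 + o (F(C, o) = o + 7 = 7 + o)
r*F(j, R(4, l(p))) = -664*(7 + (-5 - 7*4*4)) = -664*(7 + (-5 - 112)) = -664*(7 - 117) = -664*(-110) = 73040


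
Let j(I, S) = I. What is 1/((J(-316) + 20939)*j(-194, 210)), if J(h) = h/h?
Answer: -1/4062360 ≈ -2.4616e-7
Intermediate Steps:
J(h) = 1
1/((J(-316) + 20939)*j(-194, 210)) = 1/((1 + 20939)*(-194)) = -1/194/20940 = (1/20940)*(-1/194) = -1/4062360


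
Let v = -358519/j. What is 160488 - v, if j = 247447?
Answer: 39712632655/247447 ≈ 1.6049e+5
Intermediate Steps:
v = -358519/247447 ≈ -1.4489
160488 - v = 160488 - 1*(-358519/247447) = 160488 + 358519/247447 = 39712632655/247447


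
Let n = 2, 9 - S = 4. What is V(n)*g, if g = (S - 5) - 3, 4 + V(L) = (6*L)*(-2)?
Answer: 84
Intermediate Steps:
S = 5 (S = 9 - 1*4 = 9 - 4 = 5)
V(L) = -4 - 12*L (V(L) = -4 + (6*L)*(-2) = -4 - 12*L)
g = -3 (g = (5 - 5) - 3 = 0 - 3 = -3)
V(n)*g = (-4 - 12*2)*(-3) = (-4 - 24)*(-3) = -28*(-3) = 84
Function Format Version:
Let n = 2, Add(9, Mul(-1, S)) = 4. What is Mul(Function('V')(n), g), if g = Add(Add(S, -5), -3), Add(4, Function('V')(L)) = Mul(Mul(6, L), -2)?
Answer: 84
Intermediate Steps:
S = 5 (S = Add(9, Mul(-1, 4)) = Add(9, -4) = 5)
Function('V')(L) = Add(-4, Mul(-12, L)) (Function('V')(L) = Add(-4, Mul(Mul(6, L), -2)) = Add(-4, Mul(-12, L)))
g = -3 (g = Add(Add(5, -5), -3) = Add(0, -3) = -3)
Mul(Function('V')(n), g) = Mul(Add(-4, Mul(-12, 2)), -3) = Mul(Add(-4, -24), -3) = Mul(-28, -3) = 84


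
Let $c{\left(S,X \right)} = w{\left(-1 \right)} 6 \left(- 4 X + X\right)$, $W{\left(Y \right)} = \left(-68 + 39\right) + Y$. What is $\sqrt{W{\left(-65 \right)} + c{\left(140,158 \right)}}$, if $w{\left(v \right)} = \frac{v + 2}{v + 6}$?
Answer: $\frac{i \sqrt{16570}}{5} \approx 25.745 i$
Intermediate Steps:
$W{\left(Y \right)} = -29 + Y$
$w{\left(v \right)} = \frac{2 + v}{6 + v}$
$c{\left(S,X \right)} = - \frac{18 X}{5}$ ($c{\left(S,X \right)} = \frac{2 - 1}{6 - 1} \cdot 6 \left(- 4 X + X\right) = \frac{1}{5} \cdot 1 \cdot 6 \left(- 3 X\right) = \frac{1}{5} \cdot 6 \left(- 3 X\right) = \frac{6 \left(- 3 X\right)}{5} = - \frac{18 X}{5}$)
$\sqrt{W{\left(-65 \right)} + c{\left(140,158 \right)}} = \sqrt{\left(-29 - 65\right) - \frac{2844}{5}} = \sqrt{-94 - \frac{2844}{5}} = \sqrt{- \frac{3314}{5}} = \frac{i \sqrt{16570}}{5}$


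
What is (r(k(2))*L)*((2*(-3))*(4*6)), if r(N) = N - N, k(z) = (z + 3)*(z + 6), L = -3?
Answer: 0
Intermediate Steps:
k(z) = (3 + z)*(6 + z)
r(N) = 0
(r(k(2))*L)*((2*(-3))*(4*6)) = (0*(-3))*((2*(-3))*(4*6)) = 0*(-6*24) = 0*(-144) = 0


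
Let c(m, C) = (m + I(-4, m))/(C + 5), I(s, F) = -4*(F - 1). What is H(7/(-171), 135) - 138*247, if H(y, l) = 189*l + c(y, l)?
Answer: -13679269/1596 ≈ -8571.0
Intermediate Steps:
I(s, F) = 4 - 4*F (I(s, F) = -4*(-1 + F) = 4 - 4*F)
c(m, C) = (4 - 3*m)/(5 + C) (c(m, C) = (m + (4 - 4*m))/(C + 5) = (4 - 3*m)/(5 + C))
H(y, l) = 189*l + (4 - 3*y)/(5 + l)
H(7/(-171), 135) - 138*247 = (4 - 21/(-171) + 189*135*(5 + 135))/(5 + 135) - 138*247 = (4 - 21*(-1)/171 + 189*135*140)/140 - 34086 = (4 - 3*(-7/171) + 3572100)/140 - 34086 = (4 + 7/57 + 3572100)/140 - 34086 = (1/140)*(203609935/57) - 34086 = 40721987/1596 - 34086 = -13679269/1596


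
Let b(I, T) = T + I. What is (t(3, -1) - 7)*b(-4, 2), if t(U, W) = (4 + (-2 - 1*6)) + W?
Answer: 24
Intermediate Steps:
b(I, T) = I + T
t(U, W) = -4 + W (t(U, W) = (4 + (-2 - 6)) + W = (4 - 8) + W = -4 + W)
(t(3, -1) - 7)*b(-4, 2) = ((-4 - 1) - 7)*(-4 + 2) = (-5 - 7)*(-2) = -12*(-2) = 24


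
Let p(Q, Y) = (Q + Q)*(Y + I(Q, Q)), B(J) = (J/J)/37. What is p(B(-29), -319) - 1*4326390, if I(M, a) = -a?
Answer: -5922851518/1369 ≈ -4.3264e+6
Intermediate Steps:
B(J) = 1/37 (B(J) = 1*(1/37) = 1/37)
p(Q, Y) = 2*Q*(Y - Q) (p(Q, Y) = (Q + Q)*(Y - Q) = (2*Q)*(Y - Q) = 2*Q*(Y - Q))
p(B(-29), -319) - 1*4326390 = 2*(1/37)*(-319 - 1*1/37) - 1*4326390 = 2*(1/37)*(-319 - 1/37) - 4326390 = 2*(1/37)*(-11804/37) - 4326390 = -23608/1369 - 4326390 = -5922851518/1369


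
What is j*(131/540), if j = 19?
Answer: 2489/540 ≈ 4.6093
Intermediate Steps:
j*(131/540) = 19*(131/540) = 2489/540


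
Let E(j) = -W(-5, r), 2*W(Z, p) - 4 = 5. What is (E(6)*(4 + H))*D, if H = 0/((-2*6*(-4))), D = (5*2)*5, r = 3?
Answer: -900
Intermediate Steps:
W(Z, p) = 9/2 (W(Z, p) = 2 + (1/2)*5 = 2 + 5/2 = 9/2)
E(j) = -9/2 (E(j) = -1*9/2 = -9/2)
D = 50 (D = 10*5 = 50)
H = 0 (H = 0/((-12*(-4))) = 0/48 = 0*(1/48) = 0)
(E(6)*(4 + H))*D = -9*(4 + 0)/2*50 = -9/2*4*50 = -18*50 = -900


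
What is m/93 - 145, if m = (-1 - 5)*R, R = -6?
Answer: -4483/31 ≈ -144.61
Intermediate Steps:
m = 36 (m = (-1 - 5)*(-6) = -6*(-6) = 36)
m/93 - 145 = 36/93 - 145 = (1/93)*36 - 145 = 12/31 - 145 = -4483/31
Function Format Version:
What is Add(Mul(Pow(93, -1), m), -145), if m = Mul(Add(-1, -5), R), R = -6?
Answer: Rational(-4483, 31) ≈ -144.61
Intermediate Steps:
m = 36 (m = Mul(Add(-1, -5), -6) = Mul(-6, -6) = 36)
Add(Mul(Pow(93, -1), m), -145) = Add(Mul(Pow(93, -1), 36), -145) = Add(Mul(Rational(1, 93), 36), -145) = Add(Rational(12, 31), -145) = Rational(-4483, 31)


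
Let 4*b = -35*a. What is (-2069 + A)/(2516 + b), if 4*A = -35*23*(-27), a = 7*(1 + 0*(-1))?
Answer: 13459/9819 ≈ 1.3707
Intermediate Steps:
a = 7 (a = 7*(1 + 0) = 7*1 = 7)
b = -245/4 (b = (-35*7)/4 = (1/4)*(-245) = -245/4 ≈ -61.250)
A = 21735/4 (A = (-35*23*(-27))/4 = (-805*(-27))/4 = (1/4)*21735 = 21735/4 ≈ 5433.8)
(-2069 + A)/(2516 + b) = (-2069 + 21735/4)/(2516 - 245/4) = 13459/(4*(9819/4)) = (13459/4)*(4/9819) = 13459/9819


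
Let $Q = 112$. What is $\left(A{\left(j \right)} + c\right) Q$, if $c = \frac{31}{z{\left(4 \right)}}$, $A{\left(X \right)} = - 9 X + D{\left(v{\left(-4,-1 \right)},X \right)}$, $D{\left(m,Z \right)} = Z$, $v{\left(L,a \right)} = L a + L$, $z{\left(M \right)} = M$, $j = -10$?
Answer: $9828$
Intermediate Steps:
$v{\left(L,a \right)} = L + L a$
$A{\left(X \right)} = - 8 X$ ($A{\left(X \right)} = - 9 X + X = - 8 X$)
$c = \frac{31}{4} \approx 7.75$
$\left(A{\left(j \right)} + c\right) Q = \left(\left(-8\right) \left(-10\right) + \frac{31}{4}\right) 112 = \left(80 + \frac{31}{4}\right) 112 = \frac{351}{4} \cdot 112 = 9828$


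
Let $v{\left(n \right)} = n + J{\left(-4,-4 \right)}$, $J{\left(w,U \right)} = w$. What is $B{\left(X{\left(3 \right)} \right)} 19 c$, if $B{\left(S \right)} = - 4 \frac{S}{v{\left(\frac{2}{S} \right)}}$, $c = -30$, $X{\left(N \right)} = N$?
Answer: $-2052$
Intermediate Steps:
$v{\left(n \right)} = -4 + n$ ($v{\left(n \right)} = n - 4 = -4 + n$)
$B{\left(S \right)} = - \frac{4 S}{-4 + \frac{2}{S}}$ ($B{\left(S \right)} = - 4 \frac{S}{-4 + \frac{2}{S}} = - \frac{4 S}{-4 + \frac{2}{S}}$)
$B{\left(X{\left(3 \right)} \right)} 19 c = \frac{2 \cdot 3^{2}}{-1 + 2 \cdot 3} \cdot 19 \left(-30\right) = 2 \cdot 9 \frac{1}{-1 + 6} \cdot 19 \left(-30\right) = 2 \cdot 9 \cdot \frac{1}{5} \cdot 19 \left(-30\right) = \frac{18}{5} \cdot 19 \left(-30\right) = \frac{342}{5} \left(-30\right) = -2052$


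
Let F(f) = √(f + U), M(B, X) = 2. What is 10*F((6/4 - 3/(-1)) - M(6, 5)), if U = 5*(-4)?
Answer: 5*I*√70 ≈ 41.833*I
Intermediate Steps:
U = -20
F(f) = √(-20 + f) (F(f) = √(f - 20) = √(-20 + f))
10*F((6/4 - 3/(-1)) - M(6, 5)) = 10*√(-20 + ((6/4 - 3/(-1)) - 1*2)) = 10*√(-20 + ((6*(¼) - 3*(-1)) - 2)) = 10*√(-20 + ((3/2 + 3) - 2)) = 10*√(-20 + (9/2 - 2)) = 10*√(-20 + 5/2) = 10*√(-35/2) = 10*(I*√70/2) = 5*I*√70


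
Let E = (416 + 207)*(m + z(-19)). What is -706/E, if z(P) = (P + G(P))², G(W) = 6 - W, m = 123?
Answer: -706/99057 ≈ -0.0071272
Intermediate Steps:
z(P) = 36 (z(P) = (P + (6 - P))² = 6² = 36)
E = 99057 (E = (416 + 207)*(123 + 36) = 623*159 = 99057)
-706/E = -706/99057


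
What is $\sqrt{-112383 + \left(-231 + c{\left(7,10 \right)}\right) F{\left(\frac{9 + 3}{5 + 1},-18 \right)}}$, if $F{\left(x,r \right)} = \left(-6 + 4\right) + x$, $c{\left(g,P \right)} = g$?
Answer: $3 i \sqrt{12487} \approx 335.24 i$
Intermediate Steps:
$F{\left(x,r \right)} = -2 + x$
$\sqrt{-112383 + \left(-231 + c{\left(7,10 \right)}\right) F{\left(\frac{9 + 3}{5 + 1},-18 \right)}} = \sqrt{-112383 + \left(-231 + 7\right) \left(-2 + \frac{9 + 3}{5 + 1}\right)} = \sqrt{-112383 - 224 \left(-2 + \frac{12}{6}\right)} = \sqrt{-112383 - 224 \left(-2 + 12 \cdot \frac{1}{6}\right)} = \sqrt{-112383 - 224 \left(-2 + 2\right)} = \sqrt{-112383 - 0} = \sqrt{-112383 + 0} = \sqrt{-112383} = 3 i \sqrt{12487}$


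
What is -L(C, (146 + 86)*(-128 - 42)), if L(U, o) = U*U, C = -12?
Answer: -144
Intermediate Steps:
L(U, o) = U²
-L(C, (146 + 86)*(-128 - 42)) = -1*(-12)² = -1*144 = -144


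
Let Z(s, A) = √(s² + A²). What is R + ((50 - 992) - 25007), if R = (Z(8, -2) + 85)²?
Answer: -18656 + 340*√17 ≈ -17254.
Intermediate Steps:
Z(s, A) = √(A² + s²)
R = (85 + 2*√17)² (R = (√((-2)² + 8²) + 85)² = (√(4 + 64) + 85)² = (√68 + 85)² = (2*√17 + 85)² = (85 + 2*√17)² ≈ 8694.9)
R + ((50 - 992) - 25007) = (7293 + 340*√17) + ((50 - 992) - 25007) = (7293 + 340*√17) + (-942 - 25007) = (7293 + 340*√17) - 25949 = -18656 + 340*√17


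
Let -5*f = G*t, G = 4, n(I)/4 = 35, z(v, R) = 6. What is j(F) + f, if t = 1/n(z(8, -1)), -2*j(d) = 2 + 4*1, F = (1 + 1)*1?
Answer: -526/175 ≈ -3.0057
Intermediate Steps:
n(I) = 140 (n(I) = 4*35 = 140)
F = 2 (F = 2*1 = 2)
j(d) = -3 (j(d) = -(2 + 4*1)/2 = -(2 + 4)/2 = -½*6 = -3)
t = 1/140 ≈ 0.0071429
f = -1/175 (f = -4/(5*140) = -⅕*1/35 = -1/175 ≈ -0.0057143)
j(F) + f = -3 - 1/175 = -526/175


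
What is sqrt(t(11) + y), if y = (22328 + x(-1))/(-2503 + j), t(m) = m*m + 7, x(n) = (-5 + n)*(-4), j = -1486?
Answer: 4*sqrt(121724335)/3989 ≈ 11.063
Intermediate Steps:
x(n) = 20 - 4*n
t(m) = 7 + m**2 (t(m) = m**2 + 7 = 7 + m**2)
y = -22352/3989 (y = (22328 + (20 - 4*(-1)))/(-2503 - 1486) = (22328 + (20 + 4))/(-3989) = (22328 + 24)*(-1/3989) = 22352*(-1/3989) = -22352/3989 ≈ -5.6034)
sqrt(t(11) + y) = sqrt((7 + 11**2) - 22352/3989) = sqrt((7 + 121) - 22352/3989) = sqrt(128 - 22352/3989) = sqrt(488240/3989) = 4*sqrt(121724335)/3989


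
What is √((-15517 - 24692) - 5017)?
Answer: I*√45226 ≈ 212.66*I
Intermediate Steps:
√((-15517 - 24692) - 5017) = √(-40209 - 5017) = √(-45226) = I*√45226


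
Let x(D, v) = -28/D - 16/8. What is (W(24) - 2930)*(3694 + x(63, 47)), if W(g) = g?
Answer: -96548944/9 ≈ -1.0728e+7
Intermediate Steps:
x(D, v) = -2 - 28/D (x(D, v) = -28/D - 16*1/8 = -28/D - 2 = -2 - 28/D)
(W(24) - 2930)*(3694 + x(63, 47)) = (24 - 2930)*(3694 + (-2 - 28/63)) = -2906*(3694 + (-2 - 28*1/63)) = -2906*(3694 + (-2 - 4/9)) = -2906*(3694 - 22/9) = -2906*33224/9 = -96548944/9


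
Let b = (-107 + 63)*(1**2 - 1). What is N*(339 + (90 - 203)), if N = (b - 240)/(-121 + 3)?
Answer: 27120/59 ≈ 459.66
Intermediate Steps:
b = 0 (b = -44*(1 - 1) = -44*0 = 0)
N = 120/59 (N = (0 - 240)/(-121 + 3) = -240/(-118) = -240*(-1/118) = 120/59 ≈ 2.0339)
N*(339 + (90 - 203)) = 120*(339 + (90 - 203))/59 = 120*(339 - 113)/59 = (120/59)*226 = 27120/59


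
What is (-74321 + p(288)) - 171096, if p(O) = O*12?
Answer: -241961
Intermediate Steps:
p(O) = 12*O
(-74321 + p(288)) - 171096 = (-74321 + 12*288) - 171096 = (-74321 + 3456) - 171096 = -70865 - 171096 = -241961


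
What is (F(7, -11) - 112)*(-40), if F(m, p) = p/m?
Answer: 31800/7 ≈ 4542.9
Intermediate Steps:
(F(7, -11) - 112)*(-40) = (-11/7 - 112)*(-40) = -795/7*(-40) = 31800/7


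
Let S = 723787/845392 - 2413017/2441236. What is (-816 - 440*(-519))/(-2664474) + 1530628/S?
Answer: -350701643702661064460628/30309544904593907 ≈ -1.1571e+7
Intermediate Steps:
S = -68252596733/515950346128 (S = 723787*(1/845392) - 2413017*1/2441236 = 723787/845392 - 2413017/2441236 = -68252596733/515950346128 ≈ -0.13229)
(-816 - 440*(-519))/(-2664474) + 1530628/S = (-816 - 440*(-519))/(-2664474) + 1530628/(-68252596733/515950346128) = (-816 + 228360)*(-1/2664474) + 1530628*(-515950346128/68252596733) = 227544*(-1/2664474) - 789728046393208384/68252596733 = -37924/444079 - 789728046393208384/68252596733 = -350701643702661064460628/30309544904593907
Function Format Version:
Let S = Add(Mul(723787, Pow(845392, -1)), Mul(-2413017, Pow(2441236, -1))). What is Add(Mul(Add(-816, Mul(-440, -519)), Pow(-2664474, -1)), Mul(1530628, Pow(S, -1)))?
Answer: Rational(-350701643702661064460628, 30309544904593907) ≈ -1.1571e+7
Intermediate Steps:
S = Rational(-68252596733, 515950346128) (S = Add(Mul(723787, Rational(1, 845392)), Mul(-2413017, Rational(1, 2441236))) = Add(Rational(723787, 845392), Rational(-2413017, 2441236)) = Rational(-68252596733, 515950346128) ≈ -0.13229)
Add(Mul(Add(-816, Mul(-440, -519)), Pow(-2664474, -1)), Mul(1530628, Pow(S, -1))) = Add(Mul(Add(-816, Mul(-440, -519)), Pow(-2664474, -1)), Mul(1530628, Pow(Rational(-68252596733, 515950346128), -1))) = Add(Mul(Add(-816, 228360), Rational(-1, 2664474)), Mul(1530628, Rational(-515950346128, 68252596733))) = Add(Mul(227544, Rational(-1, 2664474)), Rational(-789728046393208384, 68252596733)) = Add(Rational(-37924, 444079), Rational(-789728046393208384, 68252596733)) = Rational(-350701643702661064460628, 30309544904593907)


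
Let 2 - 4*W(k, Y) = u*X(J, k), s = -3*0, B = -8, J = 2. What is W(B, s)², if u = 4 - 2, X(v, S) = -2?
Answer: 9/4 ≈ 2.2500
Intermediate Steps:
s = 0
u = 2
W(k, Y) = 3/2 (W(k, Y) = ½ - (-2)/2 = ½ - ¼*(-4) = ½ + 1 = 3/2)
W(B, s)² = (3/2)² = 9/4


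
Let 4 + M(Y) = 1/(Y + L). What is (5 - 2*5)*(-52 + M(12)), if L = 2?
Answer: 3915/14 ≈ 279.64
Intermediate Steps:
M(Y) = -4 + 1/(2 + Y) (M(Y) = -4 + 1/(Y + 2) = -4 + 1/(2 + Y))
(5 - 2*5)*(-52 + M(12)) = (5 - 2*5)*(-52 + (-7 - 4*12)/(2 + 12)) = (5 - 10)*(-52 + (-7 - 48)/14) = -5*(-52 + (1/14)*(-55)) = -5*(-52 - 55/14) = -5*(-783/14) = 3915/14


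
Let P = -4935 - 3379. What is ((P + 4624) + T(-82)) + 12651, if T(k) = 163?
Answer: 9124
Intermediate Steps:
P = -8314
((P + 4624) + T(-82)) + 12651 = ((-8314 + 4624) + 163) + 12651 = (-3690 + 163) + 12651 = -3527 + 12651 = 9124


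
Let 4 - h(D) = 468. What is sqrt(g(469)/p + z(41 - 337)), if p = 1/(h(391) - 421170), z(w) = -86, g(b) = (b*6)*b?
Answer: I*sqrt(556458217730) ≈ 7.4596e+5*I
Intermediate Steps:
h(D) = -464 (h(D) = 4 - 1*468 = 4 - 468 = -464)
g(b) = 6*b**2 (g(b) = (6*b)*b = 6*b**2)
p = -1/421634 (p = 1/(-464 - 421170) = 1/(-421634) = -1/421634 ≈ -2.3717e-6)
sqrt(g(469)/p + z(41 - 337)) = sqrt((6*469**2)/(-1/421634) - 86) = sqrt((6*219961)*(-421634) - 86) = sqrt(1319766*(-421634) - 86) = sqrt(-556458217644 - 86) = sqrt(-556458217730) = I*sqrt(556458217730)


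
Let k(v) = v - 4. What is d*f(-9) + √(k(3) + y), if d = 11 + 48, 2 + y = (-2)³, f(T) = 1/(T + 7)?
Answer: -59/2 + I*√11 ≈ -29.5 + 3.3166*I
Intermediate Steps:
f(T) = 1/(7 + T)
y = -10 (y = -2 + (-2)³ = -2 - 8 = -10)
k(v) = -4 + v
d = 59
d*f(-9) + √(k(3) + y) = 59/(7 - 9) + √((-4 + 3) - 10) = 59/(-2) + √(-1 - 10) = 59*(-½) + √(-11) = -59/2 + I*√11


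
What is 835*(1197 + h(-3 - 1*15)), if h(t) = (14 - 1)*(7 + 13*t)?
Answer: -1464590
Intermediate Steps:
h(t) = 91 + 169*t (h(t) = 13*(7 + 13*t) = 91 + 169*t)
835*(1197 + h(-3 - 1*15)) = 835*(1197 + (91 + 169*(-3 - 1*15))) = 835*(1197 + (91 + 169*(-3 - 15))) = 835*(1197 + (91 + 169*(-18))) = 835*(1197 + (91 - 3042)) = 835*(1197 - 2951) = 835*(-1754) = -1464590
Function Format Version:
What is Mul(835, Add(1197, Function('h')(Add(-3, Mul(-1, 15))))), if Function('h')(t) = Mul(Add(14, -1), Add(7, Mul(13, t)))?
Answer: -1464590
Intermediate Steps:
Function('h')(t) = Add(91, Mul(169, t)) (Function('h')(t) = Mul(13, Add(7, Mul(13, t))) = Add(91, Mul(169, t)))
Mul(835, Add(1197, Function('h')(Add(-3, Mul(-1, 15))))) = Mul(835, Add(1197, Add(91, Mul(169, Add(-3, Mul(-1, 15)))))) = Mul(835, Add(1197, Add(91, Mul(169, Add(-3, -15))))) = Mul(835, Add(1197, Add(91, Mul(169, -18)))) = Mul(835, Add(1197, Add(91, -3042))) = Mul(835, Add(1197, -2951)) = Mul(835, -1754) = -1464590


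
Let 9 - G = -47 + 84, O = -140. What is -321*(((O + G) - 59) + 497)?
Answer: -86670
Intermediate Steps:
G = -28 (G = 9 - (-47 + 84) = 9 - 1*37 = 9 - 37 = -28)
-321*(((O + G) - 59) + 497) = -321*(((-140 - 28) - 59) + 497) = -321*((-168 - 59) + 497) = -321*(-227 + 497) = -321*270 = -86670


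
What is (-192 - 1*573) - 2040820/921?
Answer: -2745385/921 ≈ -2980.9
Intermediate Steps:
(-192 - 1*573) - 2040820/921 = (-192 - 573) - 2040820/921 = -765 - 1340*1523/921 = -765 - 2040820/921 = -2745385/921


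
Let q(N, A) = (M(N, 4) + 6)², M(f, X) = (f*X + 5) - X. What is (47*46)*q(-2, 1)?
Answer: 2162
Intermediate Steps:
M(f, X) = 5 - X + X*f (M(f, X) = (X*f + 5) - X = (5 + X*f) - X = 5 - X + X*f)
q(N, A) = (7 + 4*N)² (q(N, A) = ((5 - 1*4 + 4*N) + 6)² = ((5 - 4 + 4*N) + 6)² = ((1 + 4*N) + 6)² = (7 + 4*N)²)
(47*46)*q(-2, 1) = (47*46)*(7 + 4*(-2))² = 2162*(7 - 8)² = 2162*(-1)² = 2162*1 = 2162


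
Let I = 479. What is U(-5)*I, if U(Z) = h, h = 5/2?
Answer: 2395/2 ≈ 1197.5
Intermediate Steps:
h = 5/2 (h = 5*(½) = 5/2 ≈ 2.5000)
U(Z) = 5/2
U(-5)*I = (5/2)*479 = 2395/2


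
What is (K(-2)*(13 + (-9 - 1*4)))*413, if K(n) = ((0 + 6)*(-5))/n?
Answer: 0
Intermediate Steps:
K(n) = -30/n (K(n) = (6*(-5))/n = -30/n)
(K(-2)*(13 + (-9 - 1*4)))*413 = ((-30/(-2))*(13 + (-9 - 1*4)))*413 = ((-30*(-½))*(13 + (-9 - 4)))*413 = (15*(13 - 13))*413 = (15*0)*413 = 0*413 = 0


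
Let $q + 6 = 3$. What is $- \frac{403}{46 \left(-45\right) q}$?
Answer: $- \frac{403}{6210} \approx -0.064895$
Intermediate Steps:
$q = -3$ ($q = -6 + 3 = -3$)
$- \frac{403}{46 \left(-45\right) q} = - \frac{403}{46 \left(-45\right) \left(-3\right)} = - \frac{403}{\left(-2070\right) \left(-3\right)} = - \frac{403}{6210}$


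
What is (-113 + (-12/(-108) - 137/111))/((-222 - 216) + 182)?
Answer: 38003/85248 ≈ 0.44579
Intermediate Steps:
(-113 + (-12/(-108) - 137/111))/((-222 - 216) + 182) = (-113 + (-12*(-1/108) - 137*1/111))/(-438 + 182) = (-113 + (⅑ - 137/111))/(-256) = (-113 - 374/333)*(-1/256) = -38003/333*(-1/256) = 38003/85248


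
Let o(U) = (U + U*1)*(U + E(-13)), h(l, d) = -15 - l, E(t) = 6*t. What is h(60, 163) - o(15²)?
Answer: -66225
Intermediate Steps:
o(U) = 2*U*(-78 + U) (o(U) = (U + U*1)*(U + 6*(-13)) = (U + U)*(U - 78) = (2*U)*(-78 + U) = 2*U*(-78 + U))
h(60, 163) - o(15²) = (-15 - 1*60) - 2*15²*(-78 + 15²) = (-15 - 60) - 2*225*(-78 + 225) = -75 - 2*225*147 = -75 - 1*66150 = -75 - 66150 = -66225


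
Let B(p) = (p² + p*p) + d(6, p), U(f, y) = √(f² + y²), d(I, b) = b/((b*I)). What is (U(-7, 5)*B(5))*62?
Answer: 9331*√74/3 ≈ 26756.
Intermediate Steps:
d(I, b) = 1/I (d(I, b) = b/((I*b)) = b*(1/(I*b)) = 1/I)
B(p) = ⅙ + 2*p² (B(p) = (p² + p*p) + 1/6 = (p² + p²) + ⅙ = 2*p² + ⅙ = ⅙ + 2*p²)
(U(-7, 5)*B(5))*62 = (√((-7)² + 5²)*(⅙ + 2*5²))*62 = (√(49 + 25)*(⅙ + 2*25))*62 = (√74*(⅙ + 50))*62 = (√74*(301/6))*62 = (301*√74/6)*62 = 9331*√74/3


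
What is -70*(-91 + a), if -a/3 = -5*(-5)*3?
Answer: 22120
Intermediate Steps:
a = -225 (a = -3*(-5*(-5))*3 = -75*3 = -3*75 = -225)
-70*(-91 + a) = -70*(-91 - 225) = -70*(-316) = 22120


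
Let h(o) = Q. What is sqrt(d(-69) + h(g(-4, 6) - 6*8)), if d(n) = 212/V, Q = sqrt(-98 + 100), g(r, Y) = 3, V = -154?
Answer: sqrt(-8162 + 5929*sqrt(2))/77 ≈ 0.19388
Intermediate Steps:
Q = sqrt(2) ≈ 1.4142
h(o) = sqrt(2)
d(n) = -106/77 (d(n) = 212/(-154) = 212*(-1/154) = -106/77)
sqrt(d(-69) + h(g(-4, 6) - 6*8)) = sqrt(-106/77 + sqrt(2))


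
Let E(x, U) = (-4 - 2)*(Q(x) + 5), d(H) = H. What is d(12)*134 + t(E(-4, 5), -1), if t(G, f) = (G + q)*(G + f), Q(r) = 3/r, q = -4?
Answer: 9559/4 ≈ 2389.8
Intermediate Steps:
E(x, U) = -30 - 18/x (E(x, U) = (-4 - 2)*(3/x + 5) = -6*(5 + 3/x) = -30 - 18/x)
t(G, f) = (-4 + G)*(G + f) (t(G, f) = (G - 4)*(G + f) = (-4 + G)*(G + f))
d(12)*134 + t(E(-4, 5), -1) = 12*134 + ((-30 - 18/(-4))² - 4*(-30 - 18/(-4)) - 4*(-1) + (-30 - 18/(-4))*(-1)) = 1608 + ((-30 - 18*(-¼))² - 4*(-30 - 18*(-¼)) + 4 + (-30 - 18*(-¼))*(-1)) = 1608 + ((-30 + 9/2)² - 4*(-30 + 9/2) + 4 + (-30 + 9/2)*(-1)) = 1608 + ((-51/2)² - 4*(-51/2) + 4 - 51/2*(-1)) = 1608 + (2601/4 + 102 + 4 + 51/2) = 1608 + 3127/4 = 9559/4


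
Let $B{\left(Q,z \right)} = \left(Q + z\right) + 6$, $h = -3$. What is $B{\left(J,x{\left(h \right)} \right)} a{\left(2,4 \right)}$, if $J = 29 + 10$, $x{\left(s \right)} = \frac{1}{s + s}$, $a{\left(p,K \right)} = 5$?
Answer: $\frac{1345}{6} \approx 224.17$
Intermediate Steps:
$x{\left(s \right)} = \frac{1}{2 s}$
$J = 39$
$B{\left(Q,z \right)} = 6 + Q + z$
$B{\left(J,x{\left(h \right)} \right)} a{\left(2,4 \right)} = \left(6 + 39 + \frac{1}{2 \left(-3\right)}\right) 5 = \left(6 + 39 + \frac{1}{2} \left(- \frac{1}{3}\right)\right) 5 = \left(6 + 39 - \frac{1}{6}\right) 5 = \frac{269}{6} \cdot 5 = \frac{1345}{6}$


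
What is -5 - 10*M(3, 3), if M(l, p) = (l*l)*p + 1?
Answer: -285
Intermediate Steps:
M(l, p) = 1 + p*l**2 (M(l, p) = l**2*p + 1 = p*l**2 + 1 = 1 + p*l**2)
-5 - 10*M(3, 3) = -5 - 10*(1 + 3*3**2) = -5 - 10*(1 + 3*9) = -5 - 10*(1 + 27) = -5 - 10*28 = -5 - 280 = -285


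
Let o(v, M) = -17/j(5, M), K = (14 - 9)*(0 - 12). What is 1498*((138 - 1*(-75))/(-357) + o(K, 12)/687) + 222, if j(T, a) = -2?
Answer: -7629079/11679 ≈ -653.23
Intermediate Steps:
K = -60 (K = 5*(-12) = -60)
o(v, M) = 17/2 (o(v, M) = -17/(-2) = -17*(-½) = 17/2)
1498*((138 - 1*(-75))/(-357) + o(K, 12)/687) + 222 = 1498*((138 - 1*(-75))/(-357) + (17/2)/687) + 222 = 1498*((138 + 75)*(-1/357) + (17/2)*(1/687)) + 222 = 1498*(213*(-1/357) + 17/1374) + 222 = 1498*(-71/119 + 17/1374) + 222 = 1498*(-95531/163506) + 222 = -10221817/11679 + 222 = -7629079/11679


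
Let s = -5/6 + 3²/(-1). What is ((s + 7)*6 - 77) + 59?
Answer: -35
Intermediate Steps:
s = -59/6 (s = -5*⅙ + 9*(-1) = -⅚ - 9 = -59/6 ≈ -9.8333)
((s + 7)*6 - 77) + 59 = ((-59/6 + 7)*6 - 77) + 59 = (-17/6*6 - 77) + 59 = (-17 - 77) + 59 = -94 + 59 = -35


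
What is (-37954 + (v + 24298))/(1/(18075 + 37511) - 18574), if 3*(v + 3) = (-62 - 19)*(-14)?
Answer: 738237666/1032454363 ≈ 0.71503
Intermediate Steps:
v = 375 (v = -3 + ((-62 - 19)*(-14))/3 = -3 + (-81*(-14))/3 = -3 + (1/3)*1134 = -3 + 378 = 375)
(-37954 + (v + 24298))/(1/(18075 + 37511) - 18574) = (-37954 + (375 + 24298))/(1/(18075 + 37511) - 18574) = (-37954 + 24673)/(1/55586 - 18574) = -13281/(1/55586 - 18574) = -13281/(-1032454363/55586) = -13281*(-55586/1032454363) = 738237666/1032454363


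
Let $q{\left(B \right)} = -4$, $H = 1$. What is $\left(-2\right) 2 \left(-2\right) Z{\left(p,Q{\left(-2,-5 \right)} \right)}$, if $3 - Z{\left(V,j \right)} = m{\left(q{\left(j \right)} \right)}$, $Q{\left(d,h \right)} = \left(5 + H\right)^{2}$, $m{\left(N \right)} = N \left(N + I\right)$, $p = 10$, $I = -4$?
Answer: $-232$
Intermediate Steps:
$m{\left(N \right)} = N \left(-4 + N\right)$ ($m{\left(N \right)} = N \left(N - 4\right) = N \left(-4 + N\right)$)
$Q{\left(d,h \right)} = 36$ ($Q{\left(d,h \right)} = \left(5 + 1\right)^{2} = 6^{2} = 36$)
$Z{\left(V,j \right)} = -29$ ($Z{\left(V,j \right)} = 3 - - 4 \left(-4 - 4\right) = 3 - \left(-4\right) \left(-8\right) = 3 - 32 = -29$)
$\left(-2\right) 2 \left(-2\right) Z{\left(p,Q{\left(-2,-5 \right)} \right)} = \left(-2\right) 2 \left(-2\right) \left(-29\right) = \left(-4\right) \left(-2\right) \left(-29\right) = 8 \left(-29\right) = -232$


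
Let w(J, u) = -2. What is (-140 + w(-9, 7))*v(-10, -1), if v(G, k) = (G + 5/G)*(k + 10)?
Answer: 13419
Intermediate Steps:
v(G, k) = (10 + k)*(G + 5/G) (v(G, k) = (G + 5/G)*(10 + k) = (10 + k)*(G + 5/G))
(-140 + w(-9, 7))*v(-10, -1) = (-140 - 2)*((50 + 5*(-1) + (-10)²*(10 - 1))/(-10)) = -(-71)*(50 - 5 + 100*9)/5 = -(-71)*(50 - 5 + 900)/5 = -(-71)*945/5 = -142*(-189/2) = 13419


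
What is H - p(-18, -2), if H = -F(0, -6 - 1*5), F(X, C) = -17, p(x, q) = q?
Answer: 19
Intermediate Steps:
H = 17 (H = -1*(-17) = 17)
H - p(-18, -2) = 17 - 1*(-2) = 17 + 2 = 19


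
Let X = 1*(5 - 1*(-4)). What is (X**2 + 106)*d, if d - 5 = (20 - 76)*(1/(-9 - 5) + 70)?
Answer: -731357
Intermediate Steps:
X = 9 (X = 1*(5 + 4) = 1*9 = 9)
d = -3911 (d = 5 + (20 - 76)*(1/(-9 - 5) + 70) = 5 - 56*(1/(-14) + 70) = 5 - 56*(-1/14 + 70) = 5 - 56*979/14 = 5 - 3916 = -3911)
(X**2 + 106)*d = (9**2 + 106)*(-3911) = (81 + 106)*(-3911) = 187*(-3911) = -731357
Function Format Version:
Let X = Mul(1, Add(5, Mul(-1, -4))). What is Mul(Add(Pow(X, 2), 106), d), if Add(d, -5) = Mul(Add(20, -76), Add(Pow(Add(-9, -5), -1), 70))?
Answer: -731357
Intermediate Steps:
X = 9 (X = Mul(1, Add(5, 4)) = Mul(1, 9) = 9)
d = -3911 (d = Add(5, Mul(Add(20, -76), Add(Pow(Add(-9, -5), -1), 70))) = Add(5, Mul(-56, Add(Pow(-14, -1), 70))) = Add(5, Mul(-56, Add(Rational(-1, 14), 70))) = Add(5, Mul(-56, Rational(979, 14))) = Add(5, -3916) = -3911)
Mul(Add(Pow(X, 2), 106), d) = Mul(Add(Pow(9, 2), 106), -3911) = Mul(Add(81, 106), -3911) = Mul(187, -3911) = -731357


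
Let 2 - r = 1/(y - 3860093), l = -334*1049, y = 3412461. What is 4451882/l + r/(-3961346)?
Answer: -3947094904474352847/310638915935178976 ≈ -12.706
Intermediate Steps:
l = -350366
r = 895265/447632 (r = 2 - 1/(3412461 - 3860093) = 2 - 1/(-447632) = 2 - 1*(-1/447632) = 2 + 1/447632 = 895265/447632 ≈ 2.0000)
4451882/l + r/(-3961346) = 4451882/(-350366) + (895265/447632)/(-3961346) = 4451882*(-1/350366) + (895265/447632)*(-1/3961346) = -2225941/175183 - 895265/1773225232672 = -3947094904474352847/310638915935178976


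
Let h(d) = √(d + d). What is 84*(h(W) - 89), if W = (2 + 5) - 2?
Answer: -7476 + 84*√10 ≈ -7210.4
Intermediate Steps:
W = 5 (W = 7 - 2 = 5)
h(d) = √2*√d (h(d) = √(2*d) = √2*√d)
84*(h(W) - 89) = 84*(√2*√5 - 89) = 84*(√10 - 89) = 84*(-89 + √10) = -7476 + 84*√10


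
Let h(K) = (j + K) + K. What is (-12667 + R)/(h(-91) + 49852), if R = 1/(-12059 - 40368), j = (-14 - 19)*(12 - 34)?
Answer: -332046405/1321055546 ≈ -0.25135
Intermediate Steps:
j = 726 (j = -33*(-22) = 726)
R = -1/52427 (R = 1/(-52427) = -1/52427 ≈ -1.9074e-5)
h(K) = 726 + 2*K (h(K) = (726 + K) + K = 726 + 2*K)
(-12667 + R)/(h(-91) + 49852) = (-12667 - 1/52427)/((726 + 2*(-91)) + 49852) = -664092810/(52427*((726 - 182) + 49852)) = -664092810/(52427*(544 + 49852)) = -664092810/52427/50396 = -664092810/52427*1/50396 = -332046405/1321055546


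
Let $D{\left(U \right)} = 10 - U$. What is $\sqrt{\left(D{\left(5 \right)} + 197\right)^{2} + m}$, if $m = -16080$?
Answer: $2 \sqrt{6181} \approx 157.24$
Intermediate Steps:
$\sqrt{\left(D{\left(5 \right)} + 197\right)^{2} + m} = \sqrt{\left(\left(10 - 5\right) + 197\right)^{2} - 16080} = \sqrt{\left(5 + 197\right)^{2} - 16080} = \sqrt{202^{2} - 16080} = \sqrt{40804 - 16080} = \sqrt{24724} = 2 \sqrt{6181}$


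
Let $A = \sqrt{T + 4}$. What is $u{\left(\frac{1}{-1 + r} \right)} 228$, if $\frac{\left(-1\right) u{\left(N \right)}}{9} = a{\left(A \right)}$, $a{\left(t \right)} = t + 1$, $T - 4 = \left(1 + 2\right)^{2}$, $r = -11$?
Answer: $-2052 - 2052 \sqrt{17} \approx -10513.0$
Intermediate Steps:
$T = 13$ ($T = 4 + \left(1 + 2\right)^{2} = 4 + 3^{2} = 4 + 9 = 13$)
$A = \sqrt{17}$ ($A = \sqrt{13 + 4} = \sqrt{17} \approx 4.1231$)
$a{\left(t \right)} = 1 + t$
$u{\left(N \right)} = -9 - 9 \sqrt{17}$ ($u{\left(N \right)} = - 9 \left(1 + \sqrt{17}\right) = -9 - 9 \sqrt{17}$)
$u{\left(\frac{1}{-1 + r} \right)} 228 = \left(-9 - 9 \sqrt{17}\right) 228 = -2052 - 2052 \sqrt{17}$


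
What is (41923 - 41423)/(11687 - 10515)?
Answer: 125/293 ≈ 0.42662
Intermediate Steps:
(41923 - 41423)/(11687 - 10515) = 500/1172 = 500*(1/1172) = 125/293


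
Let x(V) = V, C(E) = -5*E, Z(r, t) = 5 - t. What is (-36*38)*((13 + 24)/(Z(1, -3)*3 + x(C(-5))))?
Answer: -50616/49 ≈ -1033.0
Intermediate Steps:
(-36*38)*((13 + 24)/(Z(1, -3)*3 + x(C(-5)))) = (-36*38)*((13 + 24)/((5 - 1*(-3))*3 - 5*(-5))) = -50616/((5 + 3)*3 + 25) = -50616/(8*3 + 25) = -50616/(24 + 25) = -50616/49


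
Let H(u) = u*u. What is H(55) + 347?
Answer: 3372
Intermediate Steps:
H(u) = u²
H(55) + 347 = 55² + 347 = 3025 + 347 = 3372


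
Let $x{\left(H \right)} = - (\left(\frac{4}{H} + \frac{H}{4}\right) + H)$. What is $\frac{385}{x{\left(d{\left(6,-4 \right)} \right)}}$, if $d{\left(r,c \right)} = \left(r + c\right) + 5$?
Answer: $- \frac{10780}{261} \approx -41.303$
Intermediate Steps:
$d{\left(r,c \right)} = 5 + c + r$ ($d{\left(r,c \right)} = \left(c + r\right) + 5 = 5 + c + r$)
$x{\left(H \right)} = - \frac{4}{H} - \frac{5 H}{4}$ ($x{\left(H \right)} = - (\left(\frac{4}{H} + H \frac{1}{4}\right) + H) = - (\left(\frac{4}{H} + \frac{H}{4}\right) + H) = - (\frac{4}{H} + \frac{5 H}{4}) = - \frac{4}{H} - \frac{5 H}{4}$)
$\frac{385}{x{\left(d{\left(6,-4 \right)} \right)}} = \frac{385}{- \frac{4}{5 - 4 + 6} - \frac{5 \left(5 - 4 + 6\right)}{4}} = \frac{385}{- \frac{4}{7} - \frac{35}{4}} = \frac{385}{- \frac{261}{28}} = 385 \left(- \frac{28}{261}\right) = - \frac{10780}{261}$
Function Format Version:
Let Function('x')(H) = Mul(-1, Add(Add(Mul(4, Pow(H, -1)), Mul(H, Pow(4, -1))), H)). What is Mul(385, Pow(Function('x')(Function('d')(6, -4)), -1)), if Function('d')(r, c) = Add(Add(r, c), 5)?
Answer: Rational(-10780, 261) ≈ -41.303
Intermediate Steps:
Function('d')(r, c) = Add(5, c, r) (Function('d')(r, c) = Add(Add(c, r), 5) = Add(5, c, r))
Function('x')(H) = Add(Mul(-4, Pow(H, -1)), Mul(Rational(-5, 4), H)) (Function('x')(H) = Mul(-1, Add(Add(Mul(4, Pow(H, -1)), Mul(H, Rational(1, 4))), H)) = Mul(-1, Add(Add(Mul(4, Pow(H, -1)), Mul(Rational(1, 4), H)), H)) = Mul(-1, Add(Mul(4, Pow(H, -1)), Mul(Rational(5, 4), H))) = Add(Mul(-4, Pow(H, -1)), Mul(Rational(-5, 4), H)))
Mul(385, Pow(Function('x')(Function('d')(6, -4)), -1)) = Mul(385, Pow(Add(Mul(-4, Pow(Add(5, -4, 6), -1)), Mul(Rational(-5, 4), Add(5, -4, 6))), -1)) = Mul(385, Pow(Add(Mul(-4, Pow(7, -1)), Mul(Rational(-5, 4), 7)), -1)) = Mul(385, Pow(Add(Mul(-4, Rational(1, 7)), Rational(-35, 4)), -1)) = Mul(385, Pow(Add(Rational(-4, 7), Rational(-35, 4)), -1)) = Mul(385, Pow(Rational(-261, 28), -1)) = Mul(385, Rational(-28, 261)) = Rational(-10780, 261)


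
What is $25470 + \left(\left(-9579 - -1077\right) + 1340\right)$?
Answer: $18308$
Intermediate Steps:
$25470 + \left(\left(-9579 - -1077\right) + 1340\right) = 25470 + \left(\left(-9579 + 1077\right) + 1340\right) = 25470 + \left(-8502 + 1340\right) = 25470 - 7162 = 18308$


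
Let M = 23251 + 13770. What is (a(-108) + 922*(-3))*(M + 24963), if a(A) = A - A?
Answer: -171447744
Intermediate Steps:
a(A) = 0
M = 37021
(a(-108) + 922*(-3))*(M + 24963) = (0 + 922*(-3))*(37021 + 24963) = (0 - 2766)*61984 = -2766*61984 = -171447744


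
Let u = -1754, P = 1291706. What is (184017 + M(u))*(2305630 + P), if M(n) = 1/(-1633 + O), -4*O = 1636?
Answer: 675872367466284/1021 ≈ 6.6197e+11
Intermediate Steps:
O = -409 (O = -¼*1636 = -409)
M(n) = -1/2042 (M(n) = 1/(-1633 - 409) = 1/(-2042) = -1/2042)
(184017 + M(u))*(2305630 + P) = (184017 - 1/2042)*(2305630 + 1291706) = (375762713/2042)*3597336 = 675872367466284/1021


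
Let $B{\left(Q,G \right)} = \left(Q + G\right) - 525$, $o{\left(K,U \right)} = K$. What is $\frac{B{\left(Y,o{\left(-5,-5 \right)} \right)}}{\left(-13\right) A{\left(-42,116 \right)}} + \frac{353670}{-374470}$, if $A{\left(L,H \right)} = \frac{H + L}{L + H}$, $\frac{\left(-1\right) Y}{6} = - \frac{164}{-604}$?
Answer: $\frac{2936669951}{73508461} \approx 39.95$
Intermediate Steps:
$Y = - \frac{246}{151}$ ($Y = - 6 \left(- \frac{164}{-604}\right) = - 6 \left(\left(-164\right) \left(- \frac{1}{604}\right)\right) = \left(-6\right) \frac{41}{151} = - \frac{246}{151} \approx -1.6291$)
$A{\left(L,H \right)} = 1$ ($A{\left(L,H \right)} = \frac{H + L}{H + L} = 1$)
$B{\left(Q,G \right)} = -525 + G + Q$ ($B{\left(Q,G \right)} = \left(G + Q\right) - 525 = -525 + G + Q$)
$\frac{B{\left(Y,o{\left(-5,-5 \right)} \right)}}{\left(-13\right) A{\left(-42,116 \right)}} + \frac{353670}{-374470} = \frac{-525 - 5 - \frac{246}{151}}{\left(-13\right) 1} + \frac{353670}{-374470} = - \frac{80276}{151 \left(-13\right)} + 353670 \left(- \frac{1}{374470}\right) = \left(- \frac{80276}{151}\right) \left(- \frac{1}{13}\right) - \frac{35367}{37447} = \frac{80276}{1963} - \frac{35367}{37447} = \frac{2936669951}{73508461}$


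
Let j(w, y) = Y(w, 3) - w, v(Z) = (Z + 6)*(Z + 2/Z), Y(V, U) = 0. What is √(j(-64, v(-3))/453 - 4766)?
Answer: I*√977997102/453 ≈ 69.035*I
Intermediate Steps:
v(Z) = (6 + Z)*(Z + 2/Z)
j(w, y) = -w (j(w, y) = 0 - w = -w)
√(j(-64, v(-3))/453 - 4766) = √(-1*(-64)/453 - 4766) = √(64*(1/453) - 4766) = √(64/453 - 4766) = √(-2158934/453) = I*√977997102/453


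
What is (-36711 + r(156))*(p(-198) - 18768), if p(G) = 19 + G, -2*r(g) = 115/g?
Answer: 217017933809/312 ≈ 6.9557e+8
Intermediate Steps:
r(g) = -115/(2*g)
(-36711 + r(156))*(p(-198) - 18768) = (-36711 - 115/2/156)*((19 - 198) - 18768) = (-36711 - 115/2*1/156)*(-179 - 18768) = (-36711 - 115/312)*(-18947) = -11453947/312*(-18947) = 217017933809/312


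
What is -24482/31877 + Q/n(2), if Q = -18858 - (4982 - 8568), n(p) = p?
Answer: -243437254/31877 ≈ -7636.8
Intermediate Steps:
Q = -15272 (Q = -18858 - 1*(-3586) = -18858 + 3586 = -15272)
-24482/31877 + Q/n(2) = -24482/31877 - 15272/2 = -24482*1/31877 - 15272*½ = -24482/31877 - 7636 = -243437254/31877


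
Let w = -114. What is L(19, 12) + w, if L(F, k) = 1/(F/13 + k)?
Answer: -19937/175 ≈ -113.93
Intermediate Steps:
L(F, k) = 1/(k + F/13) (L(F, k) = 1/(F*(1/13) + k) = 1/(F/13 + k) = 1/(k + F/13))
L(19, 12) + w = 13/(19 + 13*12) - 114 = 13/(19 + 156) - 114 = 13/175 - 114 = -19937/175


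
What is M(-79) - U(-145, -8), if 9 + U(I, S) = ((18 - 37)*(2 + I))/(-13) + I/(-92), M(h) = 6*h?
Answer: -23697/92 ≈ -257.58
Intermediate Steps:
U(I, S) = -79/13 + 1735*I/1196 (U(I, S) = -9 + (((18 - 37)*(2 + I))/(-13) + I/(-92)) = -9 + (-19*(2 + I)*(-1/13) + I*(-1/92)) = -9 + ((-38 - 19*I)*(-1/13) - I/92) = -9 + ((38/13 + 19*I/13) - I/92) = -9 + (38/13 + 1735*I/1196) = -79/13 + 1735*I/1196)
M(-79) - U(-145, -8) = 6*(-79) - (-79/13 + (1735/1196)*(-145)) = -474 - (-79/13 - 251575/1196) = -474 - 1*(-19911/92) = -474 + 19911/92 = -23697/92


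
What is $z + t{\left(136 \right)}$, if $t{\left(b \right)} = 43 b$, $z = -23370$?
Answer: $-17522$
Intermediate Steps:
$z + t{\left(136 \right)} = -23370 + 43 \cdot 136 = -23370 + 5848 = -17522$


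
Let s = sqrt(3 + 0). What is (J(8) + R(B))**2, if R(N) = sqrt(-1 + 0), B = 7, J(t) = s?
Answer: (I + sqrt(3))**2 ≈ 2.0 + 3.4641*I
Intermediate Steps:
s = sqrt(3) ≈ 1.7320
J(t) = sqrt(3)
R(N) = I (R(N) = sqrt(-1) = I)
(J(8) + R(B))**2 = (sqrt(3) + I)**2 = (I + sqrt(3))**2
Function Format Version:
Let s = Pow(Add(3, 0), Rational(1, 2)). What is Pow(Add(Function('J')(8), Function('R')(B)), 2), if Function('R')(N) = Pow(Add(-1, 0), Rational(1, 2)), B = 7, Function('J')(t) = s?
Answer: Pow(Add(I, Pow(3, Rational(1, 2))), 2) ≈ Add(2.0000, Mul(3.4641, I))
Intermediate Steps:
s = Pow(3, Rational(1, 2)) ≈ 1.7320
Function('J')(t) = Pow(3, Rational(1, 2))
Function('R')(N) = I (Function('R')(N) = Pow(-1, Rational(1, 2)) = I)
Pow(Add(Function('J')(8), Function('R')(B)), 2) = Pow(Add(Pow(3, Rational(1, 2)), I), 2) = Pow(Add(I, Pow(3, Rational(1, 2))), 2)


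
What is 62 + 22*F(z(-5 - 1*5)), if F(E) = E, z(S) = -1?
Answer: 40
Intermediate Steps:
62 + 22*F(z(-5 - 1*5)) = 62 + 22*(-1) = 62 - 22 = 40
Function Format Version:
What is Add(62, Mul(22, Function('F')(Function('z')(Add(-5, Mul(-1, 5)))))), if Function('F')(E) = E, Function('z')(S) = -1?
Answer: 40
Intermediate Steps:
Add(62, Mul(22, Function('F')(Function('z')(Add(-5, Mul(-1, 5)))))) = Add(62, Mul(22, -1)) = Add(62, -22) = 40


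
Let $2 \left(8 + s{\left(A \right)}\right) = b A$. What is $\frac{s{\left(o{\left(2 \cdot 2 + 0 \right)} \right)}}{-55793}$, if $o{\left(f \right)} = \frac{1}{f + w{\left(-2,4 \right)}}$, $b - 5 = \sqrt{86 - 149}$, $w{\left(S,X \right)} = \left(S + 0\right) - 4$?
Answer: $\frac{37}{223172} + \frac{3 i \sqrt{7}}{223172} \approx 0.00016579 + 3.5566 \cdot 10^{-5} i$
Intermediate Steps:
$w{\left(S,X \right)} = -4 + S$ ($w{\left(S,X \right)} = S - 4 = -4 + S$)
$b = 5 + 3 i \sqrt{7}$ ($b = 5 + \sqrt{86 - 149} = 5 + \sqrt{-63} = 5 + 3 i \sqrt{7} \approx 5.0 + 7.9373 i$)
$o{\left(f \right)} = \frac{1}{-6 + f}$ ($o{\left(f \right)} = \frac{1}{f - 6} = \frac{1}{-6 + f}$)
$s{\left(A \right)} = -8 + \frac{A \left(5 + 3 i \sqrt{7}\right)}{2}$ ($s{\left(A \right)} = -8 + \frac{\left(5 + 3 i \sqrt{7}\right) A}{2} = -8 + \frac{A \left(5 + 3 i \sqrt{7}\right)}{2}$)
$\frac{s{\left(o{\left(2 \cdot 2 + 0 \right)} \right)}}{-55793} = \frac{-8 + \frac{5 + 3 i \sqrt{7}}{2 \left(-6 + \left(2 \cdot 2 + 0\right)\right)}}{-55793} = \left(-8 + \frac{5 + 3 i \sqrt{7}}{2 \left(-6 + \left(4 + 0\right)\right)}\right) \left(- \frac{1}{55793}\right) = \left(-8 + \frac{5 + 3 i \sqrt{7}}{2 \left(-6 + 4\right)}\right) \left(- \frac{1}{55793}\right) = \left(-8 + \frac{5 + 3 i \sqrt{7}}{2 \left(-2\right)}\right) \left(- \frac{1}{55793}\right) = \left(-8 + \frac{1}{2} \left(- \frac{1}{2}\right) \left(5 + 3 i \sqrt{7}\right)\right) \left(- \frac{1}{55793}\right) = \left(-8 - \left(\frac{5}{4} + \frac{3 i \sqrt{7}}{4}\right)\right) \left(- \frac{1}{55793}\right) = \left(- \frac{37}{4} - \frac{3 i \sqrt{7}}{4}\right) \left(- \frac{1}{55793}\right) = \frac{37}{223172} + \frac{3 i \sqrt{7}}{223172}$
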